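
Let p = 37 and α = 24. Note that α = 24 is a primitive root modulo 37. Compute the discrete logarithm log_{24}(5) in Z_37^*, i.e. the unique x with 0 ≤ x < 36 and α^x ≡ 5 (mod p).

Successive powers of 24 modulo 37:
  24^0=1  24^1=24  24^2=21  24^3=23  24^4=34  24^5=2
  24^6=11  24^7=5
So 24^7 ≡ 5 (mod 37), giving x = 7.

7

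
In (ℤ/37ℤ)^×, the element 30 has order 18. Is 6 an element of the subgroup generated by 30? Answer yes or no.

no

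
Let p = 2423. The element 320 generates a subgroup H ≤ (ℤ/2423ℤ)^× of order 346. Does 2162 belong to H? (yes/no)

2162 ∈ ⟨320⟩ iff 2162^346 ≡ 1 (mod 2423), since |⟨320⟩| = 346.
2162^346 mod 2423 = 1.
Since 1 = 1, 2162 lies in the subgroup.

yes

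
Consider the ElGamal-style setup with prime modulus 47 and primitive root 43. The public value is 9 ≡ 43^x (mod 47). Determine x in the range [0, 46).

42

Baby-step giant-step with m = ceil(sqrt(46)) = 7.
Baby table (43^j mod 47 for j=0..6):
  0:1  1:43  2:16  3:30  4:21  5:10  6:7
Giant step factor: 43^(-7) ≡ 5 (mod 47).
Scan 9·5^i mod 47 for i = 0, 1, …:
  i=0: 9   i=1: 45   i=2: 37   i=3: 44
  i=4: 32   i=5: 19   i=6: 1
Match at i=6, j=0: x = 6·7 + 0 = 42.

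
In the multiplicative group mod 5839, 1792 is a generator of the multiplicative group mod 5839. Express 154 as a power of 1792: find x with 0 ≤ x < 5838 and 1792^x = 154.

3880

Baby-step giant-step with m = ceil(sqrt(5838)) = 77.
Baby table (1792^j mod 5839 for j=0..76):
  0:1  1:1792  2:5653  3:5350  4:5401  5:3369  6:5561  7:3978
  8:4996  9:1645  10:4984  11:3497  12:1377  13:3526  14:794  15:3971
  16:4130  17:2947  18:2568  19:724  20:1150  21:5472  22:2143  23:4033
  24:4293  25:3093  26:1445  27:2763  28:5663  29:5753  30:3541  31:4318
  32:1181  33:2634  34:2216  35:552  36:2393  37:2430  38:4505  39:3462
  40:2886  41:4197  42:392  43:1784  44:2995  45:999  46:3474  47:1034
  48:1965  49:363  50:2367  51:2550  52:3502  53:4498  54:2596  55:4188
  56:1781  57:3458  58:1557  59:4941  60:2348  61:3536  62:1197  63:2111
  64:5079  65:4406  66:1224  67:3783  68:57  69:2881  70:1076  71:1322
  72:4229  73:5185  74:1671  75:4864  76:4500
Giant step factor: 1792^(-77) ≡ 2363 (mod 5839).
Scan 154·2363^i mod 5839 for i = 0, 1, …:
  i=0: 154   i=1: 1884   i=2: 2574   i=3: 3963
  i=4: 4652   i=5: 3678   i=6: 2682   i=7: 2251
  i=8: 5623   i=9: 3424     …   i=49: 4647
  i=50: 3541
Match at i=50, j=30: x = 50·77 + 30 = 3880.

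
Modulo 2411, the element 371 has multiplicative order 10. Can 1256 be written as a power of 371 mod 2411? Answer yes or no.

⟨371⟩ has order 10; its elements mod 2411 are {1, 13, 169, 214, 371, 2040, 2197, 2242, 2398, 2410}.
1256 is not in this set.

no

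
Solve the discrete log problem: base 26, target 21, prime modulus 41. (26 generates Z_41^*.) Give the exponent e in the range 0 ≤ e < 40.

Successive powers of 26 modulo 41:
  26^0=1  26^1=26  26^2=20  26^3=28  26^4=31  26^5=27
  26^6=5  26^7=7  26^8=18  26^9=17  26^10=32  26^11=12
  26^12=25  26^13=35  26^14=8  26^15=3  26^16=37  26^17=19
  26^18=2  26^19=11  26^20=40  26^21=15  26^22=21
So 26^22 ≡ 21 (mod 41), giving e = 22.

22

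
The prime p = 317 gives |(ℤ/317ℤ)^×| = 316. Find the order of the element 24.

79

The order of 24 must divide p − 1 = 316 = 2^2 · 79.
Divisors: 1, 2, 4, 79, 158, 316.
Check each in increasing order: 24^1 ≡ 24;  24^2 ≡ 259;  24^4 ≡ 194;  24^79 ≡ 1.
Smallest exponent giving 1 is 79.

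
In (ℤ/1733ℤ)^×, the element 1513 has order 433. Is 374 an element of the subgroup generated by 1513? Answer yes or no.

yes

374 ∈ ⟨1513⟩ iff 374^433 ≡ 1 (mod 1733), since |⟨1513⟩| = 433.
374^433 mod 1733 = 1.
Since 1 = 1, 374 lies in the subgroup.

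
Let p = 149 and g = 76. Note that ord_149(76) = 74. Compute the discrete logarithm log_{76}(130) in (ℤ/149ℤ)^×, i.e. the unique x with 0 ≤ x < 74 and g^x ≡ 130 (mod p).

Baby-step giant-step with m = ceil(sqrt(74)) = 9.
Baby table (76^j mod 149 for j=0..8):
  0:1  1:76  2:114  3:22  4:33  5:124  6:37  7:130
  8:46
Giant step factor: 76^(-9) ≡ 54 (mod 149).
Scan 130·54^i mod 149 for i = 0, 1, …:
  i=0: 130
Match at i=0, j=7: x = 0·9 + 7 = 7.

7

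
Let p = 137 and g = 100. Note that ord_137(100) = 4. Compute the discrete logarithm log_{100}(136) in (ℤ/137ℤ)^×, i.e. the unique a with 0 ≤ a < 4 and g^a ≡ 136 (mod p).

2

Successive powers of 100 modulo 137:
  100^0=1  100^1=100  100^2=136
So 100^2 ≡ 136 (mod 137), giving a = 2.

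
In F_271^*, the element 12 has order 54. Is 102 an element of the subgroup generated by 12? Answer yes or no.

102 ∈ ⟨12⟩ iff 102^54 ≡ 1 (mod 271), since |⟨12⟩| = 54.
102^54 mod 271 = 1.
Since 1 = 1, 102 lies in the subgroup.

yes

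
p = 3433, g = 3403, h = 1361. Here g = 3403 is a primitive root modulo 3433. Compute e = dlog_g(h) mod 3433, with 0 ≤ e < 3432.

110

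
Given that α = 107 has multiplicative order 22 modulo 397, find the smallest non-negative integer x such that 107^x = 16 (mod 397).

16

Successive powers of 107 modulo 397:
  107^0=1  107^1=107  107^2=333  107^3=298  107^4=126  107^5=381
  107^6=273  107^7=230  107^8=393  107^9=366  107^10=256  107^11=396
  107^12=290  107^13=64  107^14=99  107^15=271  107^16=16
So 107^16 ≡ 16 (mod 397), giving x = 16.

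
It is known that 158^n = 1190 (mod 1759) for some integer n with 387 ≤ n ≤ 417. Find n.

409

Compute 158^387 mod 1759 = 1534, then multiply by 158 repeatedly:
  158^387=1534  158^388=1389  158^389=1346  158^390=1588  158^391=1126
  158^392=249  158^393=644  158^394=1489  158^395=1315  158^396=208
  158^397=1202  158^398=1703  158^399=1706  158^400=421  158^401=1435
  158^402=1578  158^403=1305  158^404=387  158^405=1340  158^406=640
  158^407=857  158^408=1722  158^409=1190
Found 1190 at exponent 409.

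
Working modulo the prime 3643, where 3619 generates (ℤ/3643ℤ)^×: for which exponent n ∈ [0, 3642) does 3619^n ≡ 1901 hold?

2977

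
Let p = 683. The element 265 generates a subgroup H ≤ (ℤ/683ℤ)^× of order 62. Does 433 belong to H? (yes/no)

433 ∈ ⟨265⟩ iff 433^62 ≡ 1 (mod 683), since |⟨265⟩| = 62.
433^62 mod 683 = 1.
Since 1 = 1, 433 lies in the subgroup.

yes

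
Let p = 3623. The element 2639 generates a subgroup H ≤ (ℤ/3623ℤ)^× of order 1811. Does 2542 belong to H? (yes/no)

2542 ∈ ⟨2639⟩ iff 2542^1811 ≡ 1 (mod 3623), since |⟨2639⟩| = 1811.
2542^1811 mod 3623 = 3622.
Since 3622 ≠ 1, 2542 does not lie in the subgroup.

no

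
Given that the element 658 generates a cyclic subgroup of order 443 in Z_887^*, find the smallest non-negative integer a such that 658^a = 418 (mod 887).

37

Baby-step giant-step with m = ceil(sqrt(443)) = 22.
Baby table (658^j mod 887 for j=0..21):
  0:1  1:658  2:108  3:104  4:133  5:588  6:172  7:527
  8:836  9:148  10:701  11:18  12:313  13:170  14:98  15:620
  16:827  17:435  18:616  19:856  20:3  21:200
Giant step factor: 658^(-22) ≡ 167 (mod 887).
Scan 418·167^i mod 887 for i = 0, 1, …:
  i=0: 418   i=1: 620
Match at i=1, j=15: a = 1·22 + 15 = 37.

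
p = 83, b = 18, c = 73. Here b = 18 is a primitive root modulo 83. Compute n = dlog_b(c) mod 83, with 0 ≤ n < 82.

5

Baby-step giant-step with m = ceil(sqrt(82)) = 10.
Baby table (18^j mod 83 for j=0..9):
  0:1  1:18  2:75  3:22  4:64  5:73  6:69  7:80
  8:29  9:24
Giant step factor: 18^(-10) ≡ 44 (mod 83).
Scan 73·44^i mod 83 for i = 0, 1, …:
  i=0: 73
Match at i=0, j=5: n = 0·10 + 5 = 5.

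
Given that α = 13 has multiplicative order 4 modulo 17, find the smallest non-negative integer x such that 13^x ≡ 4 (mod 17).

3

Successive powers of 13 modulo 17:
  13^0=1  13^1=13  13^2=16  13^3=4
So 13^3 ≡ 4 (mod 17), giving x = 3.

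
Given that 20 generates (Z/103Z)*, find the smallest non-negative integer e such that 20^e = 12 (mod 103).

53

Baby-step giant-step with m = ceil(sqrt(102)) = 11.
Baby table (20^j mod 103 for j=0..10):
  0:1  1:20  2:91  3:69  4:41  5:99  6:23  7:48
  8:33  9:42  10:16
Giant step factor: 20^(-11) ≡ 75 (mod 103).
Scan 12·75^i mod 103 for i = 0, 1, …:
  i=0: 12   i=1: 76   i=2: 35   i=3: 50
  i=4: 42
Match at i=4, j=9: e = 4·11 + 9 = 53.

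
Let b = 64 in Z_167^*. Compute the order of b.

83

The order of 64 must divide p − 1 = 166 = 2 · 83.
Divisors: 1, 2, 83, 166.
Check each in increasing order: 64^1 ≡ 64;  64^2 ≡ 88;  64^83 ≡ 1.
Smallest exponent giving 1 is 83.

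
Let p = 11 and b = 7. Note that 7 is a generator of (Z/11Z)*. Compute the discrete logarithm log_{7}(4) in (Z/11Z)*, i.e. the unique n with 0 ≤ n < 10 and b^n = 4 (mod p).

Successive powers of 7 modulo 11:
  7^0=1  7^1=7  7^2=5  7^3=2  7^4=3  7^5=10
  7^6=4
So 7^6 ≡ 4 (mod 11), giving n = 6.

6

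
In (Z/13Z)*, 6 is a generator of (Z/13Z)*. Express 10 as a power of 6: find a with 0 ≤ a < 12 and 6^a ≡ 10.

2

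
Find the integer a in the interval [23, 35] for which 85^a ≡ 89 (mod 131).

Compute 85^23 mod 131 = 14, then multiply by 85 repeatedly:
  85^23=14  85^24=11  85^25=18  85^26=89
Found 89 at exponent 26.

26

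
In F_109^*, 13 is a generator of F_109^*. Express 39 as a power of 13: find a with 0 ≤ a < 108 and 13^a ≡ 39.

5

Successive powers of 13 modulo 109:
  13^0=1  13^1=13  13^2=60  13^3=17  13^4=3  13^5=39
So 13^5 ≡ 39 (mod 109), giving a = 5.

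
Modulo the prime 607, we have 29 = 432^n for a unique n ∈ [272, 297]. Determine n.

Compute 432^272 mod 607 = 240, then multiply by 432 repeatedly:
  432^272=240  432^273=490  432^274=444  432^275=603  432^276=93
  432^277=114  432^278=81  432^279=393  432^280=423  432^281=29
Found 29 at exponent 281.

281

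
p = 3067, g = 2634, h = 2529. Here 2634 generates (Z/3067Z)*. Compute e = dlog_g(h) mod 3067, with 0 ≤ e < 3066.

Baby-step giant-step with m = ceil(sqrt(3066)) = 56.
Baby table (2634^j mod 3067 for j=0..55):
  0:1  1:2634  2:402  3:753  4:2120  5:2140  6:2681  7:1520
  8:1245  9:707  10:569  11:2050  12:1780  13:2144  14:949  15:61
  16:1190  17:3053  18:2995  19:506  20:1726  21:990  22:710  23:2337
  24:189  25:972  26:2370  27:1235  28:1970  29:2683  30:654  31:2049
  32:2213  33:1742  34:196  35:1008  36:2117  37:372  38:1475  39:2328
  40:1019  41:421  42:1727  43:557  44:1112  45:23  46:2309  47:45
  48:1984  49:2755  50:148  51:323  52:1223  53:1032  54:926  55:819
Giant step factor: 2634^(-56) ≡ 2992 (mod 3067).
Scan 2529·2992^i mod 3067 for i = 0, 1, …:
  i=0: 2529   i=1: 479   i=2: 879   i=3: 1549
  i=4: 371   i=5: 2845   i=6: 1315   i=7: 2586
  i=8: 2338   i=9: 2536     …   i=39: 526
  i=40: 421
Match at i=40, j=41: e = 40·56 + 41 = 2281.

2281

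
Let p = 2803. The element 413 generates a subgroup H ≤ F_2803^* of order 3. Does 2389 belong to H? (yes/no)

⟨413⟩ has order 3; its elements mod 2803 are {1, 413, 2389}.
2389 is in this set.

yes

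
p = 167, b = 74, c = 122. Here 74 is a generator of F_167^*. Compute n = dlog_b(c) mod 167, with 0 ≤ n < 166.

Baby-step giant-step with m = ceil(sqrt(166)) = 13.
Baby table (74^j mod 167 for j=0..12):
  0:1  1:74  2:132  3:82  4:56  5:136  6:44  7:83
  8:130  9:101  10:126  11:139  12:99
Giant step factor: 74^(-13) ≡ 129 (mod 167).
Scan 122·129^i mod 167 for i = 0, 1, …:
  i=0: 122   i=1: 40   i=2: 150   i=3: 145
  i=4: 1
Match at i=4, j=0: n = 4·13 + 0 = 52.

52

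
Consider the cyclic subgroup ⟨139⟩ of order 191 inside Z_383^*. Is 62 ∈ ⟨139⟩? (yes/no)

yes

62 ∈ ⟨139⟩ iff 62^191 ≡ 1 (mod 383), since |⟨139⟩| = 191.
62^191 mod 383 = 1.
Since 1 = 1, 62 lies in the subgroup.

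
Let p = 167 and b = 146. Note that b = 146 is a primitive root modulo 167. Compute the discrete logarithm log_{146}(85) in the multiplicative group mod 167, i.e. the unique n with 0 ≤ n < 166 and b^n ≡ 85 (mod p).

12

Successive powers of 146 modulo 167:
  146^0=1  146^1=146  146^2=107  146^3=91  146^4=93  146^5=51
  146^6=98  146^7=113  146^8=132  146^9=67  146^10=96  146^11=155
  146^12=85
So 146^12 ≡ 85 (mod 167), giving n = 12.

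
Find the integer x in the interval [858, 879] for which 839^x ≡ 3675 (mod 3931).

877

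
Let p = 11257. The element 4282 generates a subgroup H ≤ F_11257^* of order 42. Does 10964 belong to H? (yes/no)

no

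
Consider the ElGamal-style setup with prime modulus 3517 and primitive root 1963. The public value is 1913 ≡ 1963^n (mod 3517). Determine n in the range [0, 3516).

1651

Baby-step giant-step with m = ceil(sqrt(3516)) = 60.
Baby table (1963^j mod 3517 for j=0..59):
  0:1  1:1963  2:2254  3:216  4:1968  5:1518  6:935  7:3048
  8:807  9:1491  10:689  11:1979  12:2009  13:1110  14:1907  15:1353
  16:604  17:423  18:337  19:335  20:3443  21:2452  22:2020  23:1601
  24:2082  25:212  26:1150  27:3053  28:71  29:2210  30:1769  31:1268
  32:2565  33:2268  34:3079  35:1871  36:1025  37:351  38:3198  39:3346
  40:1959  41:1436  42:1751  43:1104  44:680  45:1897  46:2825  47:2683
  48:1780  49:1759  50:2740  51:1127  52:108  53:984  54:759  55:2226
  56:1524  57:2162  58:2504  59:2103
Giant step factor: 1963^(-60) ≡ 2241 (mod 3517).
Scan 1913·2241^i mod 3517 for i = 0, 1, …:
  i=0: 1913   i=1: 3327   i=2: 3284   i=3: 1880
  i=4: 3231   i=5: 2685   i=6: 3015   i=7: 458
  i=8: 2931   i=9: 2132     …   i=26: 2634
  i=27: 1268
Match at i=27, j=31: n = 27·60 + 31 = 1651.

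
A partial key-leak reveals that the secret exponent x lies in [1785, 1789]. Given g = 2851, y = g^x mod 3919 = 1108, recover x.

1786

Compute 2851^1785 mod 3919 = 3096, then multiply by 2851 repeatedly:
  2851^1785=3096  2851^1786=1108
Found 1108 at exponent 1786.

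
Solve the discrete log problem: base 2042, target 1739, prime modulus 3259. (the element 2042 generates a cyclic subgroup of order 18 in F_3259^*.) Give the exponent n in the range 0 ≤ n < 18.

7

Successive powers of 2042 modulo 3259:
  2042^0=1  2042^1=2042  2042^2=1503  2042^3=2407  2042^4=522  2042^5=231
  2042^6=2406  2042^7=1739
So 2042^7 ≡ 1739 (mod 3259), giving n = 7.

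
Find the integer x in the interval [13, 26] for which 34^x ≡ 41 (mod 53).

23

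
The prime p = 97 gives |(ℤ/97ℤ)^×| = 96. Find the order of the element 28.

32

The order of 28 must divide p − 1 = 96 = 2^5 · 3.
Divisors: 1, 2, 3, 4, 6, 8, 12, 16, 24, 32, 48, 96.
Check each in increasing order: 28^1 ≡ 28;  28^2 ≡ 8;  28^3 ≡ 30;  28^4 ≡ 64;  28^6 ≡ 27;  28^8 ≡ 22;  28^12 ≡ 50;  28^16 ≡ 96;  28^24 ≡ 75;  28^32 ≡ 1.
Smallest exponent giving 1 is 32.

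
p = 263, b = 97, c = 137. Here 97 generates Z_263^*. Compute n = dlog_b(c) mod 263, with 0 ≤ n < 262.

Baby-step giant-step with m = ceil(sqrt(262)) = 17.
Baby table (97^j mod 263 for j=0..16):
  0:1  1:97  2:204  3:63  4:62  5:228  6:24  7:224
  8:162  9:197  10:173  11:212  12:50  13:116  14:206  15:257
  16:207
Giant step factor: 97^(-17) ≡ 237 (mod 263).
Scan 137·237^i mod 263 for i = 0, 1, …:
  i=0: 137   i=1: 120   i=2: 36   i=3: 116
Match at i=3, j=13: n = 3·17 + 13 = 64.

64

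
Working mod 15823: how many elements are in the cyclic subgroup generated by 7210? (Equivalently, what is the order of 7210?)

7911

The order of 7210 must divide p − 1 = 15822 = 2 · 3^3 · 293.
Divisors: 1, 2, 3, 6, 9, 18, 27, 54, 293, 586, 879, 1758, 2637, 5274, 7911, 15822.
Check each in increasing order: 7210^1 ≡ 7210;  7210^2 ≡ 5545;  7210^3 ≡ 10552;  7210^6 ≡ 14076;  7210^9 ≡ 15274;  7210^18 ≡ 764;  7210^27 ≡ 7785;  7210^54 ≡ 4135;  7210^293 ≡ 46;  7210^586 ≡ 2116;  7210^879 ≡ 2398;  7210^1758 ≡ 6655;  7210^2637 ≡ 9106;  7210^5274 ≡ 6716;  7210^7911 ≡ 1.
Smallest exponent giving 1 is 7911.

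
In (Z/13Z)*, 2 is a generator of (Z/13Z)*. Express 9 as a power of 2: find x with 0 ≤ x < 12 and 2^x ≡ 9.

8

Successive powers of 2 modulo 13:
  2^0=1  2^1=2  2^2=4  2^3=8  2^4=3  2^5=6
  2^6=12  2^7=11  2^8=9
So 2^8 ≡ 9 (mod 13), giving x = 8.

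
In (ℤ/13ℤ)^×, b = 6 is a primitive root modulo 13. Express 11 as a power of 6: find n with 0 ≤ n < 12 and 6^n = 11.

11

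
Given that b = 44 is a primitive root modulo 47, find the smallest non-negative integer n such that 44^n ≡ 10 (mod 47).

9

Successive powers of 44 modulo 47:
  44^0=1  44^1=44  44^2=9  44^3=20  44^4=34  44^5=39
  44^6=24  44^7=22  44^8=28  44^9=10
So 44^9 ≡ 10 (mod 47), giving n = 9.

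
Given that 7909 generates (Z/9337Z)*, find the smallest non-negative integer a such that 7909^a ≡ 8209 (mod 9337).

Baby-step giant-step with m = ceil(sqrt(9336)) = 97.
Baby table (7909^j mod 9337 for j=0..96):
  0:1  1:7909  2:3718  3:3449  4:4764  5:3681  6:263  7:7253
  8:6786  9:1398  10:1774  11:6392  12:3810  13:2791  14:1351  15:3531
  16:9049  17:436  18:2971  19:5747  20:507  21:4290  22:8289  23:2624
  24:6402  25:8204  26:2623  27:7830  28:4486  29:8511  30:3066  31:805
  32:8248  33:5150  34:3356  35:6850  36:3376  37:6301  38:3040  39:585
  40:4950  41:8846  42:873  43:4514  44:5875  45:4463  46:4007  47:1585
  48:5511  49:1383  50:4520  51:6644  52:8097  53:6027  54:2158  55:8923
  56:2961  57:1353  58:675  59:7148  60:7334  61:3162  62:3772  63:1033
  64:122  65:3187  66:5420  67:613  68:2314  69:906  70:4075  71:7188
  72:6236  73:2490  74:1677  75:4853  76:7307  77:4370  78:6093  79:1280
  80:2212  81:6507  82:7656  83:859  84:5832  85:508  86:2862  87:2670
  88:6073  89:1829  90:2548  91:2886  92:5746  93:1935  94:572  95:4840
  96:7197
Giant step factor: 7909^(-97) ≡ 5432 (mod 9337).
Scan 8209·5432^i mod 9337 for i = 0, 1, …:
  i=0: 8209   i=1: 7113   i=2: 1310   i=3: 1126
  i=4: 697   i=5: 4619   i=6: 1889   i=7: 9022
  i=8: 6928   i=9: 4786     …   i=90: 8387
  i=91: 2961
Match at i=91, j=56: a = 91·97 + 56 = 8883.

8883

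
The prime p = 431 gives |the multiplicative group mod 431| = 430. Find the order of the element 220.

43

The order of 220 must divide p − 1 = 430 = 2 · 5 · 43.
Divisors: 1, 2, 5, 10, 43, 86, 215, 430.
Check each in increasing order: 220^1 ≡ 220;  220^2 ≡ 128;  220^5 ≡ 27;  220^10 ≡ 298;  220^43 ≡ 1.
Smallest exponent giving 1 is 43.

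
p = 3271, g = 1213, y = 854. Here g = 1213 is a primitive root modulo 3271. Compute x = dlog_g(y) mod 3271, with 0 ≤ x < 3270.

2848

Baby-step giant-step with m = ceil(sqrt(3270)) = 58.
Baby table (1213^j mod 3271 for j=0..57):
  0:1  1:1213  2:2690  3:1783  4:648  5:984  6:2948  7:721
  8:1216  9:3058  10:40  11:2726  12:2928  13:2629  14:3023  15:108
  16:164  17:2672  18:2846  19:1293  20:1600  21:1097  22:2635  23:488
  24:3164  25:1049  26:18  27:2208  28:2626  29:2655  30:1851  31:1357
  32:728  33:3165  34:2262  35:2708  36:720  37:3  38:368  39:1528
  40:2078  41:1944  42:2952  43:2302  44:2163  45:377  46:2632  47:120
  48:1636  49:2242  50:1345  51:2527  52:324  53:492  54:1474  55:1996
  56:608  57:1529
Giant step factor: 1213^(-58) ≡ 1472 (mod 3271).
Scan 854·1472^i mod 3271 for i = 0, 1, …:
  i=0: 854   i=1: 1024   i=2: 2668   i=3: 2096
  i=4: 759   i=5: 1837   i=6: 2218   i=7: 438
  i=8: 349   i=9: 181     …   i=48: 82
  i=49: 2948
Match at i=49, j=6: x = 49·58 + 6 = 2848.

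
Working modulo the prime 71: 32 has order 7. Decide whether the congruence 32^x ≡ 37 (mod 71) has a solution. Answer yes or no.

⟨32⟩ has order 7; its elements mod 71 are {1, 20, 30, 32, 37, 45, 48}.
37 is in this set.

yes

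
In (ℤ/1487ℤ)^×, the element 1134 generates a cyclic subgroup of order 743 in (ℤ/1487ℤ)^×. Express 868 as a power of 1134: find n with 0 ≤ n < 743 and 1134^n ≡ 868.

243

Baby-step giant-step with m = ceil(sqrt(743)) = 28.
Baby table (1134^j mod 1487 for j=0..27):
  0:1  1:1134  2:1188  3:1457  4:181  5:48  6:900  7:518
  8:47  9:1253  10:817  11:77  12:1072  13:769  14:664  15:554
  16:722  17:898  18:1224  19:645  20:1313  21:455  22:1468  23:759
  24:1220  25:570  26:1022  27:575
Giant step factor: 1134^(-28) ≡ 2 (mod 1487).
Scan 868·2^i mod 1487 for i = 0, 1, …:
  i=0: 868   i=1: 249   i=2: 498   i=3: 996
  i=4: 505   i=5: 1010   i=6: 533   i=7: 1066
  i=8: 645
Match at i=8, j=19: n = 8·28 + 19 = 243.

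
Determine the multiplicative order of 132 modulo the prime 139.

The order of 132 must divide p − 1 = 138 = 2 · 3 · 23.
Divisors: 1, 2, 3, 6, 23, 46, 69, 138.
Check each in increasing order: 132^1 ≡ 132;  132^2 ≡ 49;  132^3 ≡ 74;  132^6 ≡ 55;  132^23 ≡ 43;  132^46 ≡ 42;  132^69 ≡ 138;  132^138 ≡ 1.
Smallest exponent giving 1 is 138.

138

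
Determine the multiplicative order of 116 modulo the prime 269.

The order of 116 must divide p − 1 = 268 = 2^2 · 67.
Divisors: 1, 2, 4, 67, 134, 268.
Check each in increasing order: 116^1 ≡ 116;  116^2 ≡ 6;  116^4 ≡ 36;  116^67 ≡ 187;  116^134 ≡ 268;  116^268 ≡ 1.
Smallest exponent giving 1 is 268.

268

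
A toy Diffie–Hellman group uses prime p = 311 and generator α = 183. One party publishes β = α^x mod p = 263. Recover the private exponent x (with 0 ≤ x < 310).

Baby-step giant-step with m = ceil(sqrt(310)) = 18.
Baby table (183^j mod 311 for j=0..17):
  0:1  1:183  2:212  3:232  4:160  5:46  6:21  7:111
  8:98  9:207  10:250  11:33  12:130  13:154  14:192  15:304
  16:274  17:71
Giant step factor: 183^(-18) ≡ 9 (mod 311).
Scan 263·9^i mod 311 for i = 0, 1, …:
  i=0: 263   i=1: 190   i=2: 155   i=3: 151
  i=4: 115   i=5: 102   i=6: 296   i=7: 176
  i=8: 29   i=9: 261   i=10: 172   i=11: 304
Match at i=11, j=15: x = 11·18 + 15 = 213.

213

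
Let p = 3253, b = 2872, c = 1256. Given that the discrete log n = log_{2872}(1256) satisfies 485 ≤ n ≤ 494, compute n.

487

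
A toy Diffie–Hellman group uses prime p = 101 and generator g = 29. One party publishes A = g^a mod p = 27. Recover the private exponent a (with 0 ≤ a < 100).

Baby-step giant-step with m = ceil(sqrt(100)) = 10.
Baby table (29^j mod 101 for j=0..9):
  0:1  1:29  2:33  3:48  4:79  5:69  6:82  7:55
  8:80  9:98
Giant step factor: 29^(-10) ≡ 65 (mod 101).
Scan 27·65^i mod 101 for i = 0, 1, …:
  i=0: 27   i=1: 38   i=2: 46   i=3: 61
  i=4: 26   i=5: 74   i=6: 63   i=7: 55
Match at i=7, j=7: a = 7·10 + 7 = 77.

77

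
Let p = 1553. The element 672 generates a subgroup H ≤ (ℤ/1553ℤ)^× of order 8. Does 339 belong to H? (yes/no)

339 ∈ ⟨672⟩ iff 339^8 ≡ 1 (mod 1553), since |⟨672⟩| = 8.
339^8 mod 1553 = 1.
Since 1 = 1, 339 lies in the subgroup.

yes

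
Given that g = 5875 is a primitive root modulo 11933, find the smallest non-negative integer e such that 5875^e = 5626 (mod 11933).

5098

Baby-step giant-step with m = ceil(sqrt(11932)) = 110.
Baby table (5875^j mod 11933 for j=0..109):
  0:1  1:5875  2:5389  3:2126  4:8332  5:1334  6:9202  7:5260
  8:7963  9:5265  10:1539  11:8344  12:236  13:2272  14:6906  15:550
  16:9340  17:4566  18:11799  19:328  20:5787  21:1508  22:5214  23:239
  24:7964  25:11140  26:6928  27:10470  28:8568  29:3606  30:4175  31:5810
  32:5370  33:9831  34:1405  35:8672  36:6023  37:3780  38:187  39:789
  40:5371  41:3773  42:6794  43:10798  44:2422  45:5114  46:9389  47:6049
  48:1401  49:9038  50:8333  51:7209  52:2658  53:7386  54:4362  55:6599
  56:10741  57:1671  58:8199  59:7537  60:8445  61:8894  62:9576  63:6838
  64:6772  65:878  66:3194  67:6074  68:5080  69:567  70:1818  71:715
  72:209  73:10709  74:4599  75:2813  76:11103  77:4347  78:2005  79:1504
  80:5580  81:2549  82:11393  83:1678  84:1592  85:9461  86:11394  87:7553
  88:6981  89:11587  90:7793  91:8887  92:4250  93:4914  94:3823  95:2219
  96:5789  97:1325  98:4059  99:4491  100:762  101:1875  102:1466  103:9057
  104:628  105:2203  106:7253  107:10565  108:5842  109:2442
Giant step factor: 5875^(-110) ≡ 9473 (mod 11933).
Scan 5626·9473^i mod 11933 for i = 0, 1, …:
  i=0: 5626   i=1: 2320   i=2: 8707   i=3: 515
  i=4: 9931   i=5: 8524   i=6: 9174   i=7: 9196
  i=8: 2808   i=9: 1527     …   i=45: 5525
  i=46: 187
Match at i=46, j=38: e = 46·110 + 38 = 5098.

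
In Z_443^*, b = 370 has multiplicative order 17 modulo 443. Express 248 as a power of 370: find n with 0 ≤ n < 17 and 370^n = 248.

9

Successive powers of 370 modulo 443:
  370^0=1  370^1=370  370^2=13  370^3=380  370^4=169  370^5=67
  370^6=425  370^7=428  370^8=209  370^9=248
So 370^9 ≡ 248 (mod 443), giving n = 9.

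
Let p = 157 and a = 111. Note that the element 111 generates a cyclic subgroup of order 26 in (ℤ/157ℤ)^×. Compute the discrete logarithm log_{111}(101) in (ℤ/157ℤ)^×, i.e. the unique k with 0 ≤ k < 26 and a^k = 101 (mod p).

8

Successive powers of 111 modulo 157:
  111^0=1  111^1=111  111^2=75  111^3=4  111^4=130  111^5=143
  111^6=16  111^7=49  111^8=101
So 111^8 ≡ 101 (mod 157), giving k = 8.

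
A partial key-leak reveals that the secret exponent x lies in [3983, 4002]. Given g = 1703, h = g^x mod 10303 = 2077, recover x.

Compute 1703^3983 mod 10303 = 6141, then multiply by 1703 repeatedly:
  1703^3983=6141  1703^3984=578  1703^3985=5549  1703^3986=2096  1703^3987=4650
  1703^3988=6246  1703^3989=4242  1703^3990=1723  1703^3991=8217  1703^3992=2077
Found 2077 at exponent 3992.

3992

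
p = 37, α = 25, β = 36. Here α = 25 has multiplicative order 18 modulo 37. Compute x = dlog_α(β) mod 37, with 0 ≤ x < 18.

9

Successive powers of 25 modulo 37:
  25^0=1  25^1=25  25^2=33  25^3=11  25^4=16  25^5=30
  25^6=10  25^7=28  25^8=34  25^9=36
So 25^9 ≡ 36 (mod 37), giving x = 9.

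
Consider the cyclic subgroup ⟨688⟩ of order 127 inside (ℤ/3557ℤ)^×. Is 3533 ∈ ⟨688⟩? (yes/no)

no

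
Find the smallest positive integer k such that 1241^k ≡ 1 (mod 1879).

939

The order of 1241 must divide p − 1 = 1878 = 2 · 3 · 313.
Divisors: 1, 2, 3, 6, 313, 626, 939, 1878.
Check each in increasing order: 1241^1 ≡ 1241;  1241^2 ≡ 1180;  1241^3 ≡ 639;  1241^6 ≡ 578;  1241^313 ≡ 488;  1241^626 ≡ 1390;  1241^939 ≡ 1.
Smallest exponent giving 1 is 939.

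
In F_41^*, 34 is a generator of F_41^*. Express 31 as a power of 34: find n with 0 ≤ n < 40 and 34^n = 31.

Successive powers of 34 modulo 41:
  34^0=1  34^1=34  34^2=8  34^3=26  34^4=23  34^5=3
  34^6=20  34^7=24  34^8=37  34^9=28  34^10=9  34^11=19
  34^12=31
So 34^12 ≡ 31 (mod 41), giving n = 12.

12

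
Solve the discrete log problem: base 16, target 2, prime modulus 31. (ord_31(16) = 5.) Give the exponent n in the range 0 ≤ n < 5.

Successive powers of 16 modulo 31:
  16^0=1  16^1=16  16^2=8  16^3=4  16^4=2
So 16^4 ≡ 2 (mod 31), giving n = 4.

4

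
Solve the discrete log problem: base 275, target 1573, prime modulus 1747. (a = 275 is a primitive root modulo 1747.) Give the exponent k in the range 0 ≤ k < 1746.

Baby-step giant-step with m = ceil(sqrt(1746)) = 42.
Baby table (275^j mod 1747 for j=0..41):
  0:1  1:275  2:504  3:587  4:701  5:605  6:410  7:942
  8:494  9:1331  10:902  11:1723  12:388  13:133  14:1635  15:646
  16:1203  17:642  18:103  19:373  20:1249  21:1063  22:576  23:1170
  24:302  25:941  26:219  27:827  28:315  29:1022  30:1530  31:1470
  32:693  33:152  34:1619  35:1487  36:127  37:1732  38:1116  39:1175
  40:1677  41:1714
Giant step factor: 275^(-42) ≡ 632 (mod 1747).
Scan 1573·632^i mod 1747 for i = 0, 1, …:
  i=0: 1573   i=1: 93   i=2: 1125   i=3: 1718
  i=4: 889   i=5: 1061   i=6: 1451   i=7: 1604
  i=8: 468   i=9: 533     …   i=30: 711
  i=31: 373
Match at i=31, j=19: k = 31·42 + 19 = 1321.

1321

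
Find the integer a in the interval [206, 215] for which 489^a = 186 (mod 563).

Compute 489^206 mod 563 = 379, then multiply by 489 repeatedly:
  489^206=379  489^207=104  489^208=186
Found 186 at exponent 208.

208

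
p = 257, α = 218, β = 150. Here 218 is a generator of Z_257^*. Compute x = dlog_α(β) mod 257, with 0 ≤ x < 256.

Successive powers of 218 modulo 257:
  218^0=1  218^1=218  218^2=236  218^3=48  218^4=184  218^5=20
  218^6=248  218^7=94  218^8=189  218^9=82  218^10=143  218^11=77
  218^12=81  218^13=182  218^14=98  218^15=33  218^16=255  218^17=78
  218^18=42  218^19=161  218^20=146  218^21=217  218^22=18  218^23=69
  218^24=136  218^25=93  218^26=228  218^27=103  218^28=95  218^29=150
So 218^29 ≡ 150 (mod 257), giving x = 29.

29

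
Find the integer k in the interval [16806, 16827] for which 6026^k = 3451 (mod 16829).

16826

Compute 6026^16806 mod 16829 = 13743, then multiply by 6026 repeatedly:
  6026^16806=13743  6026^16807=16638  6026^16808=10235  6026^16809=14654  6026^16810=3241
  6026^16811=8626  6026^16812=12324  6026^16813=14876  6026^16814=11522  6026^16815=11947
  6026^16816=14989  6026^16817=2471  6026^16818=13410  6026^16819=12631  6026^16820=13668
  6026^16821=2242  6026^16822=13434  6026^16823=5794  6026^16824=11298  6026^16825=8443
  6026^16826=3451
Found 3451 at exponent 16826.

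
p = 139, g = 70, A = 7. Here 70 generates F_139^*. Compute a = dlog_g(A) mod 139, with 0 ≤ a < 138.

88

Baby-step giant-step with m = ceil(sqrt(138)) = 12.
Baby table (70^j mod 139 for j=0..11):
  0:1  1:70  2:35  3:87  4:113  5:126  6:63  7:101
  8:120  9:60  10:30  11:15
Giant step factor: 70^(-12) ≡ 65 (mod 139).
Scan 7·65^i mod 139 for i = 0, 1, …:
  i=0: 7   i=1: 38   i=2: 107   i=3: 5
  i=4: 47   i=5: 136   i=6: 83   i=7: 113
Match at i=7, j=4: a = 7·12 + 4 = 88.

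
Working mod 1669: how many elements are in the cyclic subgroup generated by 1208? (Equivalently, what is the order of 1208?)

1668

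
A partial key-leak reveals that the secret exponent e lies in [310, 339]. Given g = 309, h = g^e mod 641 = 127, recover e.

313

Compute 309^310 mod 641 = 512, then multiply by 309 repeatedly:
  309^310=512  309^311=522  309^312=407  309^313=127
Found 127 at exponent 313.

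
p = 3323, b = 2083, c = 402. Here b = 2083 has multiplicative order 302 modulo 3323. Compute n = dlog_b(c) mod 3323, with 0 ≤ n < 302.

130

Baby-step giant-step with m = ceil(sqrt(302)) = 18.
Baby table (2083^j mod 3323 for j=0..17):
  0:1  1:2083  2:2374  3:418  4:68  5:2078  6:1928  7:1840
  8:1301  9:1738  10:1507  11:2169  12:2070  13:1879  14:2786  15:1280
  16:1194  17:1498
Giant step factor: 2083^(-18) ≡ 1437 (mod 3323).
Scan 402·1437^i mod 3323 for i = 0, 1, …:
  i=0: 402   i=1: 2795   i=2: 2231   i=3: 2575
  i=4: 1776   i=5: 48   i=6: 2516   i=7: 68
Match at i=7, j=4: n = 7·18 + 4 = 130.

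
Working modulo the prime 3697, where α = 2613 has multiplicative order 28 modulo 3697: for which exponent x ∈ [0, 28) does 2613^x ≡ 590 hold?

16

Successive powers of 2613 modulo 3697:
  2613^0=1  2613^1=2613  2613^2=3107  2613^3=3676  2613^4=582  2613^5=1299
  2613^6=441  2613^7=2566  2613^8=2297  2613^9=1830  2613^10=1569  2613^11=3521
  2613^12=2237  2613^13=324  2613^14=3696  2613^15=1084  2613^16=590
So 2613^16 ≡ 590 (mod 3697), giving x = 16.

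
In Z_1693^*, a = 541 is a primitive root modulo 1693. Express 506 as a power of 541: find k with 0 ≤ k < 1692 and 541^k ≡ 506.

295

Baby-step giant-step with m = ceil(sqrt(1692)) = 42.
Baby table (541^j mod 1693 for j=0..41):
  0:1  1:541  2:1485  3:903  4:939  5:99  6:1076  7:1417
  8:1361  9:1539  10:1336  11:1558  12:1457  13:992  14:1684  15:210
  16:179  17:338  18:14  19:802  20:474  21:791  22:1295  23:1386
  24:1520  25:1215  26:431  27:1230  28:81  29:1496  30:82  31:344
  32:1567  33:1247  34:813  35:1346  36:196  37:1070  38:1557  39:916
  40:1200  41:781
Giant step factor: 541^(-42) ≡ 1340 (mod 1693).
Scan 506·1340^i mod 1693 for i = 0, 1, …:
  i=0: 506   i=1: 840   i=2: 1448   i=3: 142
  i=4: 664   i=5: 935   i=6: 80   i=7: 541
Match at i=7, j=1: k = 7·42 + 1 = 295.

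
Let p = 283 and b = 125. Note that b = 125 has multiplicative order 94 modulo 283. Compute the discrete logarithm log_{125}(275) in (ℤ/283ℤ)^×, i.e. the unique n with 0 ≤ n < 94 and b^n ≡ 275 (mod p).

38

Baby-step giant-step with m = ceil(sqrt(94)) = 10.
Baby table (125^j mod 283 for j=0..9):
  0:1  1:125  2:60  3:142  4:204  5:30  6:71  7:102
  8:15  9:177
Giant step factor: 125^(-10) ≡ 111 (mod 283).
Scan 275·111^i mod 283 for i = 0, 1, …:
  i=0: 275   i=1: 244   i=2: 199   i=3: 15
Match at i=3, j=8: n = 3·10 + 8 = 38.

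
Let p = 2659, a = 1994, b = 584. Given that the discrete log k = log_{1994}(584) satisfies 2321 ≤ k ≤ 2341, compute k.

2334

Compute 1994^2321 mod 2659 = 1427, then multiply by 1994 repeatedly:
  1994^2321=1427  1994^2322=308  1994^2323=2582  1994^2324=684  1994^2325=2488
  1994^2326=2037  1994^2327=1485  1994^2328=1623  1994^2329=259  1994^2330=600
  1994^2331=2509  1994^2332=1367  1994^2333=323  1994^2334=584
Found 584 at exponent 2334.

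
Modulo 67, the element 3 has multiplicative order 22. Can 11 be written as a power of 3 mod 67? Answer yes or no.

no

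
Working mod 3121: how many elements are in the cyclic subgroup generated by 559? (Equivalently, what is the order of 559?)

520

The order of 559 must divide p − 1 = 3120 = 2^4 · 3 · 5 · 13.
Divisors: 1, 2, 3, 4, 5, 6, 8, 10, 12, 13, 15, 16, 20, 24, 26, 30, 39, 40, 48, 52, 60, 65, 78, 80, 104, 120, 130, 156, 195, 208, 240, 260, 312, 390, 520, 624, 780, 1040, 1560, 3120.
Check each in increasing order: 559^1 ≡ 559;  559^2 ≡ 381;  559^3 ≡ 751;  559^4 ≡ 1595;  559^5 ≡ 2120;  559^6 ≡ 2221;  559^8 ≡ 410;  559^10 ≡ 160;  559^12 ≡ 1661;  559^13 ≡ 1562;  559^15 ≡ 2132;  559^16 ≡ 2687;  559^20 ≡ 632;  559^24 ≡ 3078;  559^26 ≡ 2343;  559^30 ≡ 1248;  559^39 ≡ 1954;  559^40 ≡ 3057;  559^48 ≡ 1849;  559^52 ≡ 2931;  559^60 ≡ 125;  559^65 ≡ 2836;  559^78 ≡ 1133;  559^80 ≡ 975;  559^104 ≡ 1769;  559^120 ≡ 20;  559^130 ≡ 79;  559^156 ≡ 958;  559^195 ≡ 2453;  559^208 ≡ 2119;  559^240 ≡ 400;  559^260 ≡ 3120;  559^312 ≡ 190;  559^390 ≡ 3042;  559^520 ≡ 1.
Smallest exponent giving 1 is 520.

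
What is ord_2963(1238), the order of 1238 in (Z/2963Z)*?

The order of 1238 must divide p − 1 = 2962 = 2 · 1481.
Divisors: 1, 2, 1481, 2962.
Check each in increasing order: 1238^1 ≡ 1238;  1238^2 ≡ 773;  1238^1481 ≡ 2962;  1238^2962 ≡ 1.
Smallest exponent giving 1 is 2962.

2962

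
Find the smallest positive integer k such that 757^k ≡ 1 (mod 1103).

551

The order of 757 must divide p − 1 = 1102 = 2 · 19 · 29.
Divisors: 1, 2, 19, 29, 38, 58, 551, 1102.
Check each in increasing order: 757^1 ≡ 757;  757^2 ≡ 592;  757^19 ≡ 586;  757^29 ≡ 620;  757^38 ≡ 363;  757^58 ≡ 556;  757^551 ≡ 1.
Smallest exponent giving 1 is 551.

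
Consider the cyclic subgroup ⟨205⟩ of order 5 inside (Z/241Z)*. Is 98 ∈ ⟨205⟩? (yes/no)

⟨205⟩ has order 5; its elements mod 241 are {1, 87, 91, 98, 205}.
98 is in this set.

yes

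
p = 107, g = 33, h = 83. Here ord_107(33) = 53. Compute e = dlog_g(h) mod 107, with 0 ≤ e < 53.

Baby-step giant-step with m = ceil(sqrt(53)) = 8.
Baby table (33^j mod 107 for j=0..7):
  0:1  1:33  2:19  3:92  4:40  5:36  6:11  7:42
Giant step factor: 33^(-8) ≡ 64 (mod 107).
Scan 83·64^i mod 107 for i = 0, 1, …:
  i=0: 83   i=1: 69   i=2: 29   i=3: 37
  i=4: 14   i=5: 40
Match at i=5, j=4: e = 5·8 + 4 = 44.

44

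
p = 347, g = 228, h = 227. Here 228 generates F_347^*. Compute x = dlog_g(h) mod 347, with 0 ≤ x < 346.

127

Baby-step giant-step with m = ceil(sqrt(346)) = 19.
Baby table (228^j mod 347 for j=0..18):
  0:1  1:228  2:281  3:220  4:192  5:54  6:167  7:253
  8:82  9:305  10:140  11:343  12:129  13:264  14:161  15:273
  16:131  17:26  18:29
Giant step factor: 228^(-19) ≡ 274 (mod 347).
Scan 227·274^i mod 347 for i = 0, 1, …:
  i=0: 227   i=1: 85   i=2: 41   i=3: 130
  i=4: 226   i=5: 158   i=6: 264
Match at i=6, j=13: x = 6·19 + 13 = 127.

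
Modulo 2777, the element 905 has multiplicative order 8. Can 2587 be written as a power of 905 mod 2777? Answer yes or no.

⟨905⟩ has order 8; its elements mod 2777 are {1, 190, 224, 905, 1872, 2553, 2587, 2776}.
2587 is in this set.

yes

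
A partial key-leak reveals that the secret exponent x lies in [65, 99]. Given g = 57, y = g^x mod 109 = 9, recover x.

Compute 57^65 mod 109 = 59, then multiply by 57 repeatedly:
  57^65=59  57^66=93  57^67=69  57^68=9
Found 9 at exponent 68.

68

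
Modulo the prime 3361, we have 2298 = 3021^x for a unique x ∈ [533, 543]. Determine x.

539

Compute 3021^533 mod 3361 = 1603, then multiply by 3021 repeatedly:
  3021^533=1603  3021^534=2823  3021^535=1426  3021^536=2505  3021^537=1994
  3021^538=962  3021^539=2298
Found 2298 at exponent 539.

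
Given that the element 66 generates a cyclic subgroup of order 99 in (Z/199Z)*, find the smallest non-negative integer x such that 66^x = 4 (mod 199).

85

Baby-step giant-step with m = ceil(sqrt(99)) = 10.
Baby table (66^j mod 199 for j=0..9):
  0:1  1:66  2:177  3:140  4:86  5:104  6:98  7:100
  8:33  9:188
Giant step factor: 66^(-10) ≡ 145 (mod 199).
Scan 4·145^i mod 199 for i = 0, 1, …:
  i=0: 4   i=1: 182   i=2: 122   i=3: 178
  i=4: 139   i=5: 56   i=6: 160   i=7: 116
  i=8: 104
Match at i=8, j=5: x = 8·10 + 5 = 85.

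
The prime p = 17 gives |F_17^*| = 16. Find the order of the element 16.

2

The order of 16 must divide p − 1 = 16 = 2^4.
Divisors: 1, 2, 4, 8, 16.
Check each in increasing order: 16^1 ≡ 16;  16^2 ≡ 1.
Smallest exponent giving 1 is 2.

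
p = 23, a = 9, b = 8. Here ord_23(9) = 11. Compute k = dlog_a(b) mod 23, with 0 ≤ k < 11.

5

Successive powers of 9 modulo 23:
  9^0=1  9^1=9  9^2=12  9^3=16  9^4=6  9^5=8
So 9^5 ≡ 8 (mod 23), giving k = 5.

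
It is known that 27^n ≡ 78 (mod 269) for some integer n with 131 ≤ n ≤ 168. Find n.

136

Compute 27^131 mod 269 = 76, then multiply by 27 repeatedly:
  27^131=76  27^132=169  27^133=259  27^134=268  27^135=242
  27^136=78
Found 78 at exponent 136.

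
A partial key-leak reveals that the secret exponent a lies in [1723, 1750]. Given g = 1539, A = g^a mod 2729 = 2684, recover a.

Compute 1539^1723 mod 2729 = 454, then multiply by 1539 repeatedly:
  1539^1723=454  1539^1724=82  1539^1725=664  1539^1726=1250  1539^1727=2534
  1539^1728=85  1539^1729=2552  1539^1730=497  1539^1731=763  1539^1732=787
  1539^1733=2246  1539^1734=1680  1539^1735=1157  1539^1736=1315  1539^1737=1596
  1539^1738=144  1539^1739=567  1539^1740=2062  1539^1741=2320  1539^1742=948
  1539^1743=1686  1539^1744=2204  1539^1745=2538  1539^1746=783  1539^1747=1548
  1539^1748=2684
Found 2684 at exponent 1748.

1748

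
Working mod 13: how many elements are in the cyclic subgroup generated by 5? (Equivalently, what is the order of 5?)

4

The order of 5 must divide p − 1 = 12 = 2^2 · 3.
Divisors: 1, 2, 3, 4, 6, 12.
Check each in increasing order: 5^1 ≡ 5;  5^2 ≡ 12;  5^3 ≡ 8;  5^4 ≡ 1.
Smallest exponent giving 1 is 4.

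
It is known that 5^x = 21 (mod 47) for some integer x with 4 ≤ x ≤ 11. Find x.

6

Compute 5^4 mod 47 = 14, then multiply by 5 repeatedly:
  5^4=14  5^5=23  5^6=21
Found 21 at exponent 6.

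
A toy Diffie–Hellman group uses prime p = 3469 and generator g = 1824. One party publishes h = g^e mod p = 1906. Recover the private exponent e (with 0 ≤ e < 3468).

1777

Baby-step giant-step with m = ceil(sqrt(3468)) = 59.
Baby table (1824^j mod 3469 for j=0..58):
  0:1  1:1824  2:205  3:2737  4:397  5:2576  6:1598  7:792
  8:1504  9:2786  10:3048  11:2214  12:420  13:2900  14:2844  15:1301
  16:228  17:3061  18:1643  19:3085  20:322  21:1067  22:99  23:188
  24:2950  25:381  26:1144  27:1787  28:2097  29:2090  30:3198  31:1763
  32:3418  33:639  34:3421  35:2642  36:567  37:446  38:1758  39:1236
  40:3083  41:143  42:657  43:1563  44:2863  45:1267  46:654  47:3029
  48:2248  49:3463  50:2932  51:2239  52:923  53:1087  54:1889  55:819
  56:2186  57:1383  58:629
Giant step factor: 1824^(-59) ≡ 2347 (mod 3469).
Scan 1906·2347^i mod 3469 for i = 0, 1, …:
  i=0: 1906   i=1: 1841   i=2: 1922   i=3: 1234
  i=4: 3052   i=5: 3028   i=6: 2204   i=7: 509
  i=8: 1287   i=9: 2559     …   i=29: 2448
  i=30: 792
Match at i=30, j=7: e = 30·59 + 7 = 1777.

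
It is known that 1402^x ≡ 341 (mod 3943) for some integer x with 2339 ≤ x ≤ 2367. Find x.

2345

Compute 1402^2339 mod 3943 = 490, then multiply by 1402 repeatedly:
  1402^2339=490  1402^2340=898  1402^2341=1179  1402^2342=841  1402^2343=125
  1402^2344=1758  1402^2345=341
Found 341 at exponent 2345.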